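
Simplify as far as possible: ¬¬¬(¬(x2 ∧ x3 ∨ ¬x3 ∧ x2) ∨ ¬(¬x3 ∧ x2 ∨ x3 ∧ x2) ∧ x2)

¬¬¬(¬(x2 ∧ x3 ∨ ¬x3 ∧ x2) ∨ ¬(¬x3 ∧ x2 ∨ x3 ∧ x2) ∧ x2)
= ¬¬¬(¬(x2 ∧ x3 ∨ ¬x3 ∧ x2) ∨ ¬x2 ∧ x2)   [distribution]
= ¬(¬(x2 ∧ x3 ∨ ¬x3 ∧ x2) ∨ ¬x2 ∧ x2)   [double negation]
= ¬¬(x2 ∧ x3 ∨ ¬x3 ∧ x2)   [complement / identity]
= ¬¬x2   [distribution]
= x2   [double negation]

x2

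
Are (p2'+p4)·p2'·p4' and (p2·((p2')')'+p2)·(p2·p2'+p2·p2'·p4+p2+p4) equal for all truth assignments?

No

E1: (p2'+p4)·p2'·p4'
    = p2'·p4'
E2: (p2·((p2')')'+p2)·(p2·p2'+p2·p2'·p4+p2+p4)
    = (p2·p2'+p2)·(p2·p2'+p2·p2'·p4+p2+p4)
    = (p2·p2'+p2)·(p2·p2'+p2+p4)
    = p2·p2'+p2
    = p2
These differ: at p2=1, p4=0, E1 = 0 but E2 = 1.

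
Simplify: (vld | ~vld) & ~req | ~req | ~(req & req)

(vld | ~vld) & ~req | ~req | ~(req & req)
= ~req | ~req | ~(req & req)   (complement / identity)
= ~req | ~req | ~req   (idempotence)
= ~req | ~req   (idempotence)
= ~req   (idempotence)

~req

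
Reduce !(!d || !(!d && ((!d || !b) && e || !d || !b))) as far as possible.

!(!d || !(!d && ((!d || !b) && e || !d || !b)))
= !(!d || !(!d && (!d || !b)))
= d && !d && (!d || !b)
= d && !d
= false

false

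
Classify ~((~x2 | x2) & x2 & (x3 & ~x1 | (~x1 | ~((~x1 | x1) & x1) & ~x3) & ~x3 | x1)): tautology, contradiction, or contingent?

contingent

~((~x2 | x2) & x2 & (x3 & ~x1 | (~x1 | ~((~x1 | x1) & x1) & ~x3) & ~x3 | x1))
= ~((~x2 | x2) & x2 & (x3 & ~x1 | (~x1 | ~x1 & ~x3) & ~x3 | x1))   — complement / identity
= ~((~x2 | x2) & x2 & (x3 & ~x1 | ~x1 & ~x3 | x1))   — absorption
= ~(x2 & (x3 & ~x1 | ~x1 & ~x3 | x1))   — complement / identity
= ~(x2 & (~x1 | x1))   — distribution
= ~x2   — complement / identity
This depends on x2, so it is not a constant.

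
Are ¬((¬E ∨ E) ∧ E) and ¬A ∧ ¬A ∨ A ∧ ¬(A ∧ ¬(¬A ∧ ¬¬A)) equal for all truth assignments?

No

E1: ¬((¬E ∨ E) ∧ E)
    = ¬E   [complement / identity]
E2: ¬A ∧ ¬A ∨ A ∧ ¬(A ∧ ¬(¬A ∧ ¬¬A))
    = ¬A ∧ ¬A ∨ A ∧ ¬(A ∧ (A ∨ ¬A))   [De Morgan]
    = ¬A ∧ ¬A ∨ A ∧ ¬A   [complement / identity]
    = ¬A   [distribution]
These differ: at A=0, E=1, E1 = 0 but E2 = 1.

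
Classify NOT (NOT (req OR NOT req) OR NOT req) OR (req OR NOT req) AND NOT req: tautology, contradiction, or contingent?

NOT (NOT (req OR NOT req) OR NOT req) OR (req OR NOT req) AND NOT req
= (req OR NOT req) AND req OR (req OR NOT req) AND NOT req   [De Morgan]
= req OR NOT req   [distribution]
= TRUE   [complement]

tautology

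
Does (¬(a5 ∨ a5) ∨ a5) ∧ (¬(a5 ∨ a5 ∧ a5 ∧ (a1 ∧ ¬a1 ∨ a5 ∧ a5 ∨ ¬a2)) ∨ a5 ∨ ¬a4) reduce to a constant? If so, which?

(¬(a5 ∨ a5) ∨ a5) ∧ (¬(a5 ∨ a5 ∧ a5 ∧ (a1 ∧ ¬a1 ∨ a5 ∧ a5 ∨ ¬a2)) ∨ a5 ∨ ¬a4)
= (¬(a5 ∨ a5) ∨ a5) ∧ (¬(a5 ∨ a5 ∧ a5 ∧ (a5 ∧ a5 ∨ ¬a2)) ∨ a5 ∨ ¬a4)   (complement / identity)
= (¬(a5 ∨ a5) ∨ a5) ∧ (¬(a5 ∨ a5 ∧ a5) ∨ a5 ∨ ¬a4)   (absorption)
= (¬(a5 ∨ a5) ∨ a5) ∧ (¬(a5 ∨ a5) ∨ a5 ∨ ¬a4)   (idempotence)
= ¬(a5 ∨ a5) ∨ a5   (absorption)
= ¬a5 ∨ a5   (idempotence)
= True   (complement)

yes, True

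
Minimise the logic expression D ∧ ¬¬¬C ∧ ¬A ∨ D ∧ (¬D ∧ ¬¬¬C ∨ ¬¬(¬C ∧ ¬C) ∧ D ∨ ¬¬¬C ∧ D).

D ∧ ¬¬¬C ∧ ¬A ∨ D ∧ (¬D ∧ ¬¬¬C ∨ ¬¬(¬C ∧ ¬C) ∧ D ∨ ¬¬¬C ∧ D)
= D ∧ ¬¬¬C ∧ ¬A ∨ D ∧ (¬D ∧ ¬¬¬C ∨ ¬¬¬C ∧ D ∨ ¬¬¬C ∧ D)   [idempotence]
= D ∧ ¬¬¬C ∧ ¬A ∨ D ∧ (¬D ∧ ¬¬¬C ∨ ¬¬¬C ∧ D)   [idempotence]
= D ∧ ¬¬¬C ∧ ¬A ∨ D ∧ ¬¬¬C   [distribution]
= D ∧ ¬¬¬C   [absorption]
= D ∧ ¬C   [double negation]

D ∧ ¬C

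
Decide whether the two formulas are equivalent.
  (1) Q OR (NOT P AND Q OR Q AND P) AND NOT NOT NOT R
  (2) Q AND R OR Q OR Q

E1: Q OR (NOT P AND Q OR Q AND P) AND NOT NOT NOT R
    = Q OR Q AND NOT NOT NOT R   — distribution
    = Q OR Q AND NOT R   — double negation
    = Q   — absorption
E2: Q AND R OR Q OR Q
    = Q AND R OR Q   — idempotence
    = Q   — absorption
Both reduce to Q, so they are equivalent.

Yes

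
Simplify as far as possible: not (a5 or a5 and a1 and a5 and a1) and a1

not a5 and a1

not (a5 or a5 and a1 and a5 and a1) and a1
= not (a5 or a5 and a1) and a1   (idempotence)
= not a5 and a1   (absorption)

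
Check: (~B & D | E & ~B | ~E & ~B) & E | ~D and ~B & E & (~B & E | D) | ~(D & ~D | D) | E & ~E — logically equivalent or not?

E1: (~B & D | E & ~B | ~E & ~B) & E | ~D
    = (~B & D | ~B) & E | ~D   [distribution]
    = ~B & E | ~D   [absorption]
E2: ~B & E & (~B & E | D) | ~(D & ~D | D) | E & ~E
    = ~B & E & (~B & E | D) | ~D | E & ~E   [complement / identity]
    = ~B & E & (~B & E | D) | ~D   [complement / identity]
    = ~B & E | ~D   [absorption]
Both reduce to ~B & E | ~D, so they are equivalent.

Yes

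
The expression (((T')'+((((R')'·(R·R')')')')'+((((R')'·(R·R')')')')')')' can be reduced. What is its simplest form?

(((T')'+((((R')'·(R·R')')')')'+((((R')'·(R·R')')')')')')'
= (((T')'+((((R')'·(R·R')')')')')')'   — idempotence
= (((T')'+((R'+R·R')')')')'   — De Morgan
= (((T')'+((R')')')')'   — complement / identity
= (T'·(R')')'   — De Morgan
= T+R'   — De Morgan

T+R'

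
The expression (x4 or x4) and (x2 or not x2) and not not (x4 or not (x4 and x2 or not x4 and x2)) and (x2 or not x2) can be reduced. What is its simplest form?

(x4 or x4) and (x2 or not x2) and not not (x4 or not (x4 and x2 or not x4 and x2)) and (x2 or not x2)
= (x4 or x4) and (x2 or not x2) and not not (x4 or not x2) and (x2 or not x2)   — distribution
= (x4 or x4) and not not (x4 or not x2) and (x2 or not x2)   — complement / identity
= (x4 or x4) and (x4 or not x2) and (x2 or not x2)   — double negation
= (x4 or x4) and (x4 or not x2)   — complement / identity
= x4 and (x4 or not x2)   — idempotence
= x4   — absorption

x4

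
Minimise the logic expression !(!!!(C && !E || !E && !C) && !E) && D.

D

!(!!!(C && !E || !E && !C) && !E) && D
= (!!(C && !E || !E && !C) || E) && D   — De Morgan
= (C && !E || !E && !C || E) && D   — double negation
= (!E || E) && D   — distribution
= D   — complement / identity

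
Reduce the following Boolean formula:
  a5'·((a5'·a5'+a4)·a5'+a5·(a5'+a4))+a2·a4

a5'+a2·a4

a5'·((a5'·a5'+a4)·a5'+a5·(a5'+a4))+a2·a4
= a5'·((a5'+a4)·a5'+a5·(a5'+a4))+a2·a4   [idempotence]
= a5'·(a5'+a4)+a2·a4   [distribution]
= a5'+a2·a4   [absorption]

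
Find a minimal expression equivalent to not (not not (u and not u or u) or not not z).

not u and not z

not (not not (u and not u or u) or not not z)
= not (not not u or not not z)
= not u and not z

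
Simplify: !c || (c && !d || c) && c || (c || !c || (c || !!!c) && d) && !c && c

!c || (c && !d || c) && c || (c || !c || (c || !!!c) && d) && !c && c
= !c || (c && !d || c) && c || (c || !c || (c || !c) && d) && !c && c   [double negation]
= !c || (c && !d || c) && c || (c || !c) && !c && c   [absorption]
= !c || (c && !d || c) && c || !c && c   [complement / identity]
= !c || c && c || !c && c   [absorption]
= !c || c   [distribution]
= true   [complement]

true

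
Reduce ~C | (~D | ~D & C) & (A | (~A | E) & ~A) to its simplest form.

~C | (~D | ~D & C) & (A | (~A | E) & ~A)
= ~C | (~D | ~D & C) & (A | ~A)   (absorption)
= ~C | ~D | ~D & C   (complement / identity)
= ~C | ~D   (absorption)

~C | ~D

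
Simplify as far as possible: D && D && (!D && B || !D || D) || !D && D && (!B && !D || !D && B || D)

D

D && D && (!D && B || !D || D) || !D && D && (!B && !D || !D && B || D)
= D && D && (!D && B || !D || D) || !D && D && (!D || D)   (distribution)
= D && D && (!D || D) || !D && D && (!D || D)   (absorption)
= D && (!D || D)   (distribution)
= D   (complement / identity)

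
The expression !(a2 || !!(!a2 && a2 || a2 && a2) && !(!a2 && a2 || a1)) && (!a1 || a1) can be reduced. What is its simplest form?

!(a2 || !!(!a2 && a2 || a2 && a2) && !(!a2 && a2 || a1)) && (!a1 || a1)
= !(a2 || !!a2 && !(!a2 && a2 || a1)) && (!a1 || a1)   — distribution
= !(a2 || !!a2 && !(!a2 && a2 || a1))   — complement / identity
= !(a2 || !!a2 && !a1)   — complement / identity
= !(a2 || a2 && !a1)   — double negation
= !a2   — absorption

!a2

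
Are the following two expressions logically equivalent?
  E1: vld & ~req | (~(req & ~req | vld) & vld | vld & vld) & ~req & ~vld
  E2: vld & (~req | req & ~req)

E1: vld & ~req | (~(req & ~req | vld) & vld | vld & vld) & ~req & ~vld
    = vld & ~req | (~vld & vld | vld & vld) & ~req & ~vld
    = vld & ~req | vld & ~req & ~vld
    = vld & ~req
E2: vld & (~req | req & ~req)
    = vld & ~req
Both reduce to vld & ~req, so they are equivalent.

Yes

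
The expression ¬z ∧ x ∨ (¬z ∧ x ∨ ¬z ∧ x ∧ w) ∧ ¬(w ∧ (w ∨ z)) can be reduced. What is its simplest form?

¬z ∧ x ∨ (¬z ∧ x ∨ ¬z ∧ x ∧ w) ∧ ¬(w ∧ (w ∨ z))
= ¬z ∧ x ∨ (¬z ∧ x ∨ ¬z ∧ x ∧ w) ∧ ¬w   (absorption)
= ¬z ∧ x ∨ ¬z ∧ x ∧ ¬w   (absorption)
= ¬z ∧ x   (absorption)

¬z ∧ x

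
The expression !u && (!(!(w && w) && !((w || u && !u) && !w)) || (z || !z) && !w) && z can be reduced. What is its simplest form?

!u && (!(!(w && w) && !((w || u && !u) && !w)) || (z || !z) && !w) && z
= !u && (w && w || (w || u && !u) && !w || (z || !z) && !w) && z
= !u && (w && w || (w || u && !u) && !w || !w) && z
= !u && (w && w || w && !w || !w) && z
= !u && (w || !w) && z
= !u && z

!u && z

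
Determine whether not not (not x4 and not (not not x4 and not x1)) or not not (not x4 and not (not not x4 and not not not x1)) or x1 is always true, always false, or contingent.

not not (not x4 and not (not not x4 and not x1)) or not not (not x4 and not (not not x4 and not not not x1)) or x1
= not not (not x4 and not (not not x4 and not x1)) or not not (not x4 and not (not not x4 and not x1)) or x1   — double negation
= not not (not x4 and not (not not x4 and not x1)) or x1   — idempotence
= not not (not x4 and (not x4 or x1)) or x1   — De Morgan
= not not not x4 or x1   — absorption
= not x4 or x1   — double negation
This depends on x1, x4, so it is not a constant.

contingent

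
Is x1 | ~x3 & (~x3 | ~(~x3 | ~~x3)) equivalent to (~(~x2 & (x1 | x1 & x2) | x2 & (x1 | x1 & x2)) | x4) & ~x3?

No

E1: x1 | ~x3 & (~x3 | ~(~x3 | ~~x3))
    = x1 | ~x3 & (~x3 | x3 & ~x3)   — De Morgan
    = x1 | ~x3 & ~x3   — complement / identity
    = x1 | ~x3   — idempotence
E2: (~(~x2 & (x1 | x1 & x2) | x2 & (x1 | x1 & x2)) | x4) & ~x3
    = (~(x1 | x1 & x2) | x4) & ~x3   — distribution
    = (~x1 | x4) & ~x3   — absorption
These differ: at x1=1, x2=0, x3=1, x4=1, E1 = 1 but E2 = 0.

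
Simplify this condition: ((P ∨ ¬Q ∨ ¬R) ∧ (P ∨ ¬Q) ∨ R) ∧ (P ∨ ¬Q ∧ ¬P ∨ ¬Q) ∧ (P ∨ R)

¬Q ∧ R ∨ P

((P ∨ ¬Q ∨ ¬R) ∧ (P ∨ ¬Q) ∨ R) ∧ (P ∨ ¬Q ∧ ¬P ∨ ¬Q) ∧ (P ∨ R)
= ((P ∨ ¬Q ∨ ¬R) ∧ (P ∨ ¬Q) ∨ R) ∧ (P ∨ ¬Q) ∧ (P ∨ R)   (absorption)
= (P ∨ ¬Q ∨ R) ∧ (P ∨ ¬Q) ∧ (P ∨ R)   (absorption)
= (P ∨ ¬Q) ∧ (P ∨ R)   (absorption)
= ¬Q ∧ R ∨ P   (distribution)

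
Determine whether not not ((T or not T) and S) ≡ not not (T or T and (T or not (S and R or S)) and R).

E1: not not ((T or not T) and S)
    = not not S   — complement / identity
    = S   — double negation
E2: not not (T or T and (T or not (S and R or S)) and R)
    = not not (T or T and (T or not S) and R)   — absorption
    = not not (T or T and R)   — absorption
    = not not T   — absorption
    = T   — double negation
These differ: at R=0, S=1, T=0, E1 = 1 but E2 = 0.

No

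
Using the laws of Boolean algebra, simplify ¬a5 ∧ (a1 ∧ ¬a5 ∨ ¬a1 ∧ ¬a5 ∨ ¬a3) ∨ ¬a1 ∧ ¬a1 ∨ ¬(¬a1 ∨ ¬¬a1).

¬a5 ∧ (a1 ∧ ¬a5 ∨ ¬a1 ∧ ¬a5 ∨ ¬a3) ∨ ¬a1 ∧ ¬a1 ∨ ¬(¬a1 ∨ ¬¬a1)
= ¬a5 ∧ (¬a5 ∨ ¬a3) ∨ ¬a1 ∧ ¬a1 ∨ ¬(¬a1 ∨ ¬¬a1)
= ¬a5 ∧ (¬a5 ∨ ¬a3) ∨ ¬a1 ∧ ¬a1 ∨ a1 ∧ ¬a1
= ¬a5 ∨ ¬a1 ∧ ¬a1 ∨ a1 ∧ ¬a1
= ¬a5 ∨ ¬a1

¬a5 ∨ ¬a1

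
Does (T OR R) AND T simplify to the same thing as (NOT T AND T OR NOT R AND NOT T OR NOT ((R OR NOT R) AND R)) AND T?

E1: (T OR R) AND T
    = T   — absorption
E2: (NOT T AND T OR NOT R AND NOT T OR NOT ((R OR NOT R) AND R)) AND T
    = (NOT T AND T OR NOT R AND NOT T OR NOT R) AND T   — complement / identity
    = (NOT T AND T OR NOT R) AND T   — absorption
    = NOT R AND T   — complement / identity
These differ: at R=1, T=1, E1 = 1 but E2 = 0.

No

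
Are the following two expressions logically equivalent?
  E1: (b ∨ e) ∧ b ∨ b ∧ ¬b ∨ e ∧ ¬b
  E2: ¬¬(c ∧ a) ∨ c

E1: (b ∨ e) ∧ b ∨ b ∧ ¬b ∨ e ∧ ¬b
    = (b ∨ e) ∧ b ∨ (b ∨ e) ∧ ¬b
    = b ∨ e
E2: ¬¬(c ∧ a) ∨ c
    = c ∧ a ∨ c
    = c
These differ: at a=0, b=0, c=0, e=1, E1 = 1 but E2 = 0.

No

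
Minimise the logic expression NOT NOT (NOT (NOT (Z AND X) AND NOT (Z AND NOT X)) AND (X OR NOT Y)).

NOT NOT (NOT (NOT (Z AND X) AND NOT (Z AND NOT X)) AND (X OR NOT Y))
= NOT (NOT (Z AND X) AND NOT (Z AND NOT X)) AND (X OR NOT Y)
= (Z AND X OR Z AND NOT X) AND (X OR NOT Y)
= Z AND (X OR NOT Y)

Z AND (X OR NOT Y)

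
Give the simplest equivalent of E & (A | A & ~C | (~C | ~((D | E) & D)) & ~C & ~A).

E & (A | ~C)

E & (A | A & ~C | (~C | ~((D | E) & D)) & ~C & ~A)
= E & (A | A & ~C | (~C | ~D) & ~C & ~A)   (absorption)
= E & (A | A & ~C | ~C & ~A)   (absorption)
= E & (A | ~C)   (distribution)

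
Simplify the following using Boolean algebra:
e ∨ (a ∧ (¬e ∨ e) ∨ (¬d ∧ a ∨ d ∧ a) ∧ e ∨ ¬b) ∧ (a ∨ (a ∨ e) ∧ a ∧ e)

e ∨ a

e ∨ (a ∧ (¬e ∨ e) ∨ (¬d ∧ a ∨ d ∧ a) ∧ e ∨ ¬b) ∧ (a ∨ (a ∨ e) ∧ a ∧ e)
= e ∨ (a ∧ (¬e ∨ e) ∨ a ∧ e ∨ ¬b) ∧ (a ∨ (a ∨ e) ∧ a ∧ e)
= e ∨ (a ∧ (¬e ∨ e) ∨ a ∧ e ∨ ¬b) ∧ (a ∨ a ∧ e)
= e ∨ (a ∨ a ∧ e ∨ ¬b) ∧ (a ∨ a ∧ e)
= e ∨ a ∨ a ∧ e
= e ∨ a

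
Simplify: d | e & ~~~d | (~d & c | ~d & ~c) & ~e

d | e & ~~~d | (~d & c | ~d & ~c) & ~e
= d | e & ~d | (~d & c | ~d & ~c) & ~e   — double negation
= d | e & ~d | ~d & ~e   — distribution
= d | ~d   — distribution
= 1   — complement

1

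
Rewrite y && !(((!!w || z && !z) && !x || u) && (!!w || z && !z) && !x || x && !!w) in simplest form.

y && !(((!!w || z && !z) && !x || u) && (!!w || z && !z) && !x || x && !!w)
= y && !((!!w || z && !z) && !x || x && !!w)   [absorption]
= y && !(!!w && !x || x && !!w)   [complement / identity]
= y && !!!w   [distribution]
= y && !w   [double negation]

y && !w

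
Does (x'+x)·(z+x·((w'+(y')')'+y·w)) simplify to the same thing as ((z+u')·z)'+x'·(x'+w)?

No

E1: (x'+x)·(z+x·((w'+(y')')'+y·w))
    = (x'+x)·(z+x·(w·y'+y·w))   — De Morgan
    = (x'+x)·(z+x·w)   — distribution
    = z+x·w   — complement / identity
E2: ((z+u')·z)'+x'·(x'+w)
    = ((z+u')·z)'+x'   — absorption
    = z'+x'   — absorption
These differ: at u=1, w=0, x=0, y=0, z=0, E1 = 0 but E2 = 1.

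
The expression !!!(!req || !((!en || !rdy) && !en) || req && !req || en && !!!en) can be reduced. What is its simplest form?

!!!(!req || !((!en || !rdy) && !en) || req && !req || en && !!!en)
= !!!(!req || !((!en || !rdy) && !en) || req && !req || en && !en)   [double negation]
= !!!(!req || !!en || req && !req || en && !en)   [absorption]
= !(!req || !!en || req && !req || en && !en)   [double negation]
= !(!req || !!en || en && !en)   [complement / identity]
= !(!req || !!en)   [complement / identity]
= req && !en   [De Morgan]

req && !en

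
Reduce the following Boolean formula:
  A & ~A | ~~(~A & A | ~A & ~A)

A & ~A | ~~(~A & A | ~A & ~A)
= A & ~A | ~~(~A & ~A)   (complement / identity)
= A & ~A | ~A & ~A   (double negation)
= ~A   (distribution)

~A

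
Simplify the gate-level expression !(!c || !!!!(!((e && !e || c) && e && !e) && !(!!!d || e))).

!(!c || !!!!(!((e && !e || c) && e && !e) && !(!!!d || e)))
= !(!c || !!!!(!(e && !e) && !(!!!d || e)))
= !(!c || !!!!(!(e && !e) && !(!d || e)))
= !(!c || !!!(e && !e || !d || e))
= !(!c || !!!(!d || e))
= c && !!(!d || e)
= c && (!d || e)

c && (!d || e)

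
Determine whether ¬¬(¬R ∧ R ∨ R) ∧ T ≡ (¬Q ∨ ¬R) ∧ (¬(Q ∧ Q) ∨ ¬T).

No

E1: ¬¬(¬R ∧ R ∨ R) ∧ T
    = ¬¬R ∧ T
    = R ∧ T
E2: (¬Q ∨ ¬R) ∧ (¬(Q ∧ Q) ∨ ¬T)
    = (¬Q ∨ ¬R) ∧ (¬Q ∨ ¬T)
    = ¬Q ∨ ¬R ∧ ¬T
These differ: at Q=0, R=0, T=0, E1 = 0 but E2 = 1.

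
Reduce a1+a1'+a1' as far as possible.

a1+a1'+a1'
= a1+a1'   — idempotence
= 1   — complement

1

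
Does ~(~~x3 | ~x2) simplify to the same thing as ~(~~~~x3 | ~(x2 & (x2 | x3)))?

Yes

E1: ~(~~x3 | ~x2)
    = ~x3 & x2   [De Morgan]
E2: ~(~~~~x3 | ~(x2 & (x2 | x3)))
    = ~(~~~~x3 | ~x2)   [absorption]
    = ~~~x3 & x2   [De Morgan]
    = ~x3 & x2   [double negation]
Both reduce to ~x3 & x2, so they are equivalent.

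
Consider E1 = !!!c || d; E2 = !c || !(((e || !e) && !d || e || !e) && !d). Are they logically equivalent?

E1: !!!c || d
    = !c || d   [double negation]
E2: !c || !(((e || !e) && !d || e || !e) && !d)
    = !c || !((e || !e) && !d)   [absorption]
    = !c || !!d   [complement / identity]
    = !c || d   [double negation]
Both reduce to !c || d, so they are equivalent.

Yes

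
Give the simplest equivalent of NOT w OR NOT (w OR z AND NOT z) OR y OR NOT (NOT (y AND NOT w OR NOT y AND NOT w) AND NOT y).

NOT w OR NOT (w OR z AND NOT z) OR y OR NOT (NOT (y AND NOT w OR NOT y AND NOT w) AND NOT y)
= NOT w OR NOT (w OR z AND NOT z) OR y OR y AND NOT w OR NOT y AND NOT w OR y
= NOT w OR NOT w OR y OR y AND NOT w OR NOT y AND NOT w OR y
= NOT w OR y OR y AND NOT w OR NOT y AND NOT w OR y
= NOT w OR y OR NOT w OR y
= NOT w OR y

NOT w OR y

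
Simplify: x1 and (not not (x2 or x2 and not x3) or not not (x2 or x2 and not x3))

x1 and x2

x1 and (not not (x2 or x2 and not x3) or not not (x2 or x2 and not x3))
= x1 and not not (x2 or x2 and not x3)   [idempotence]
= x1 and not not x2   [absorption]
= x1 and x2   [double negation]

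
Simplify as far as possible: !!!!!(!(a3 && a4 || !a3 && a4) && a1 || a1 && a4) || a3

!a1 || a3

!!!!!(!(a3 && a4 || !a3 && a4) && a1 || a1 && a4) || a3
= !!!(!(a3 && a4 || !a3 && a4) && a1 || a1 && a4) || a3   (double negation)
= !!!(!a4 && a1 || a1 && a4) || a3   (distribution)
= !!!a1 || a3   (distribution)
= !a1 || a3   (double negation)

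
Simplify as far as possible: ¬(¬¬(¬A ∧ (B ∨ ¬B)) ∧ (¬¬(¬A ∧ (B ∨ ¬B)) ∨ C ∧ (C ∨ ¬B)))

¬(¬¬(¬A ∧ (B ∨ ¬B)) ∧ (¬¬(¬A ∧ (B ∨ ¬B)) ∨ C ∧ (C ∨ ¬B)))
= ¬(¬¬(¬A ∧ (B ∨ ¬B)) ∧ (¬¬(¬A ∧ (B ∨ ¬B)) ∨ C))   — absorption
= ¬¬¬(¬A ∧ (B ∨ ¬B))   — absorption
= ¬(¬A ∧ (B ∨ ¬B))   — double negation
= ¬¬A   — complement / identity
= A   — double negation

A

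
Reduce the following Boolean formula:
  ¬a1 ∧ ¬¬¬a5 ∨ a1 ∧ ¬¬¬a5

¬a1 ∧ ¬¬¬a5 ∨ a1 ∧ ¬¬¬a5
= ¬¬¬a5
= ¬a5

¬a5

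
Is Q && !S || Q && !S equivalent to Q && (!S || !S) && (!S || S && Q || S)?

Yes

E1: Q && !S || Q && !S
    = Q && !S   (idempotence)
E2: Q && (!S || !S) && (!S || S && Q || S)
    = Q && (!S || !S) && (!S || S)   (absorption)
    = Q && !S && (!S || S)   (idempotence)
    = Q && !S   (complement / identity)
Both reduce to Q && !S, so they are equivalent.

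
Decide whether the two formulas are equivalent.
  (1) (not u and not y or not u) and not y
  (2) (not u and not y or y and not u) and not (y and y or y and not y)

E1: (not u and not y or not u) and not y
    = not u and not y   (absorption)
E2: (not u and not y or y and not u) and not (y and y or y and not y)
    = not u and not (y and y or y and not y)   (distribution)
    = not u and not y   (distribution)
Both reduce to not u and not y, so they are equivalent.

Yes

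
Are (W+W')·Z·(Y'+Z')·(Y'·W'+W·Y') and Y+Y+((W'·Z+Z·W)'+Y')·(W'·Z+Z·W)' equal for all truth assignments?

No

E1: (W+W')·Z·(Y'+Z')·(Y'·W'+W·Y')
    = Z·(Y'+Z')·(Y'·W'+W·Y')
    = Z·(Y'+Z')·Y'
    = Z·Y'
E2: Y+Y+((W'·Z+Z·W)'+Y')·(W'·Z+Z·W)'
    = Y+Y+(W'·Z+Z·W)'
    = Y+Y+Z'
    = Y+Z'
These differ: at W=0, Y=1, Z=0, E1 = 0 but E2 = 1.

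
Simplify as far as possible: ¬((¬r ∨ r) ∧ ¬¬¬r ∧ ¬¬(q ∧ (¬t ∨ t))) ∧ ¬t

¬((¬r ∨ r) ∧ ¬¬¬r ∧ ¬¬(q ∧ (¬t ∨ t))) ∧ ¬t
= ¬((¬r ∨ r) ∧ ¬¬¬r ∧ ¬¬q) ∧ ¬t
= ¬((¬r ∨ r) ∧ ¬r ∧ ¬¬q) ∧ ¬t
= ¬(¬r ∧ ¬¬q) ∧ ¬t
= (r ∨ ¬q) ∧ ¬t

(r ∨ ¬q) ∧ ¬t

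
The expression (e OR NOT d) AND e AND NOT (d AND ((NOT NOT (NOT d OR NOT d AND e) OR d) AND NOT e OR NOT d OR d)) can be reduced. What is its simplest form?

e AND NOT d

(e OR NOT d) AND e AND NOT (d AND ((NOT NOT (NOT d OR NOT d AND e) OR d) AND NOT e OR NOT d OR d))
= (e OR NOT d) AND e AND NOT (d AND ((NOT NOT NOT d OR d) AND NOT e OR NOT d OR d))   — absorption
= e AND NOT (d AND ((NOT NOT NOT d OR d) AND NOT e OR NOT d OR d))   — absorption
= e AND NOT (d AND ((NOT d OR d) AND NOT e OR NOT d OR d))   — double negation
= e AND NOT (d AND (NOT d OR d))   — absorption
= e AND NOT d   — complement / identity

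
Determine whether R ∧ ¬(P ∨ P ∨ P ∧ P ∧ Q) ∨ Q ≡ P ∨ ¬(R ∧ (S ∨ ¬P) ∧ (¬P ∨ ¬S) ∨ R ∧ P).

No

E1: R ∧ ¬(P ∨ P ∨ P ∧ P ∧ Q) ∨ Q
    = R ∧ ¬(P ∨ P ∨ P ∧ Q) ∨ Q   (idempotence)
    = R ∧ ¬(P ∨ P ∧ Q) ∨ Q   (idempotence)
    = R ∧ ¬P ∨ Q   (absorption)
E2: P ∨ ¬(R ∧ (S ∨ ¬P) ∧ (¬P ∨ ¬S) ∨ R ∧ P)
    = P ∨ ¬(R ∧ (¬P ∨ S ∧ ¬S) ∨ R ∧ P)   (distribution)
    = P ∨ ¬(R ∧ ¬P ∨ R ∧ P)   (complement / identity)
    = P ∨ ¬R   (distribution)
These differ: at P=1, Q=0, R=0, S=0, E1 = 0 but E2 = 1.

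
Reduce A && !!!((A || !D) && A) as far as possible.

A && !!!((A || !D) && A)
= A && !!!A   [absorption]
= A && !A   [double negation]
= false   [complement]

false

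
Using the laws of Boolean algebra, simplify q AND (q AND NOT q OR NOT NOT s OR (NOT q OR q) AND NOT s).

q AND (q AND NOT q OR NOT NOT s OR (NOT q OR q) AND NOT s)
= q AND (q AND NOT q OR NOT NOT s OR NOT s)   (complement / identity)
= q AND (q AND NOT q OR s OR NOT s)   (double negation)
= q AND (s OR NOT s)   (complement / identity)
= q   (complement / identity)

q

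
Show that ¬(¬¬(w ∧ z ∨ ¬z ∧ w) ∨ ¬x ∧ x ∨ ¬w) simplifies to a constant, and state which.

¬(¬¬(w ∧ z ∨ ¬z ∧ w) ∨ ¬x ∧ x ∨ ¬w)
= ¬(¬¬w ∨ ¬x ∧ x ∨ ¬w)   — distribution
= ¬(¬¬w ∨ ¬w)   — complement / identity
= ¬w ∧ w   — De Morgan
= False   — complement

False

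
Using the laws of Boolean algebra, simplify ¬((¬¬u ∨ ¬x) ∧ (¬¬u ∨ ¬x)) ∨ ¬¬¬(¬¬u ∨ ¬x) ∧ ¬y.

¬u ∧ x

¬((¬¬u ∨ ¬x) ∧ (¬¬u ∨ ¬x)) ∨ ¬¬¬(¬¬u ∨ ¬x) ∧ ¬y
= ¬((¬¬u ∨ ¬x) ∧ (¬¬u ∨ ¬x)) ∨ ¬(¬¬u ∨ ¬x) ∧ ¬y   — double negation
= ¬(¬¬u ∨ ¬x) ∨ ¬(¬¬u ∨ ¬x) ∧ ¬y   — idempotence
= ¬(¬¬u ∨ ¬x)   — absorption
= ¬u ∧ x   — De Morgan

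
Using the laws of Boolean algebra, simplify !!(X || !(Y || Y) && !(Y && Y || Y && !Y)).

!!(X || !(Y || Y) && !(Y && Y || Y && !Y))
= !!(X || !(Y || Y) && !Y)   — distribution
= !!(X || !Y && !Y)   — idempotence
= X || !Y && !Y   — double negation
= X || !Y   — idempotence

X || !Y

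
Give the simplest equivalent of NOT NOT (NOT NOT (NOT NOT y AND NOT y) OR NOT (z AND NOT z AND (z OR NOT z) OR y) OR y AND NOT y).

NOT y

NOT NOT (NOT NOT (NOT NOT y AND NOT y) OR NOT (z AND NOT z AND (z OR NOT z) OR y) OR y AND NOT y)
= NOT NOT (NOT NOT (NOT NOT y AND NOT y) OR NOT (z AND NOT z OR y) OR y AND NOT y)   — complement / identity
= NOT NOT (NOT NOT (NOT NOT y AND NOT y) OR NOT y OR y AND NOT y)   — complement / identity
= NOT NOT (NOT NOT (NOT NOT y AND NOT y) OR NOT y)   — complement / identity
= NOT NOT (NOT (NOT y OR y) OR NOT y)   — De Morgan
= NOT ((NOT y OR y) AND y)   — De Morgan
= NOT y   — complement / identity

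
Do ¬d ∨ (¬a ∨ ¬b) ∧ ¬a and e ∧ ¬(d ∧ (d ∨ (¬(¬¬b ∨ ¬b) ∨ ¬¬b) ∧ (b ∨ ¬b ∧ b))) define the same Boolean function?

No

E1: ¬d ∨ (¬a ∨ ¬b) ∧ ¬a
    = ¬d ∨ ¬a   [absorption]
E2: e ∧ ¬(d ∧ (d ∨ (¬(¬¬b ∨ ¬b) ∨ ¬¬b) ∧ (b ∨ ¬b ∧ b)))
    = e ∧ ¬(d ∧ (d ∨ (¬b ∧ b ∨ ¬¬b) ∧ (b ∨ ¬b ∧ b)))   [De Morgan]
    = e ∧ ¬(d ∧ (d ∨ ¬b ∧ b ∨ ¬¬b ∧ b))   [distribution]
    = e ∧ ¬(d ∧ (d ∨ ¬b ∧ b ∨ b ∧ b))   [double negation]
    = e ∧ ¬(d ∧ (d ∨ b))   [distribution]
    = e ∧ ¬d   [absorption]
These differ: at a=0, b=0, d=1, e=0, E1 = 1 but E2 = 0.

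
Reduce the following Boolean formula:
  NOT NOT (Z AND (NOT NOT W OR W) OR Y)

NOT NOT (Z AND (NOT NOT W OR W) OR Y)
= NOT NOT (Z AND (W OR W) OR Y)   — double negation
= NOT NOT (Z AND W OR Y)   — idempotence
= Z AND W OR Y   — double negation

Z AND W OR Y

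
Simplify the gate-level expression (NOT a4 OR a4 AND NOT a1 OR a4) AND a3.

a3

(NOT a4 OR a4 AND NOT a1 OR a4) AND a3
= (NOT a4 OR a4) AND a3   [absorption]
= a3   [complement / identity]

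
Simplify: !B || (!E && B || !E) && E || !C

!B || (!E && B || !E) && E || !C
= !B || !E && E || !C
= !B || !C

!B || !C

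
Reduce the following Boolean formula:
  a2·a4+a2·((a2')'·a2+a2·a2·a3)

a2·a4+a2·((a2')'·a2+a2·a2·a3)
= a2·a4+a2·(a2·a2+a2·a2·a3)   — double negation
= a2·a4+a2·a2·a2   — absorption
= a2·a4+a2·a2   — idempotence
= a2·a4+a2   — idempotence
= a2   — absorption

a2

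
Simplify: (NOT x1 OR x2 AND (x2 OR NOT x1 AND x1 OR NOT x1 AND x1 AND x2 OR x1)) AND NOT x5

(NOT x1 OR x2 AND (x2 OR NOT x1 AND x1 OR NOT x1 AND x1 AND x2 OR x1)) AND NOT x5
= (NOT x1 OR x2 AND (x2 OR NOT x1 AND x1 OR x1)) AND NOT x5   [absorption]
= (NOT x1 OR x2 AND (x2 OR x1)) AND NOT x5   [complement / identity]
= (NOT x1 OR x2) AND NOT x5   [absorption]

(NOT x1 OR x2) AND NOT x5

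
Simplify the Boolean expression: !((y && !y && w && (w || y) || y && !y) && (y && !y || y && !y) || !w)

w

!((y && !y && w && (w || y) || y && !y) && (y && !y || y && !y) || !w)
= !((y && !y && w && (w || y) || y && !y) && y && !y || !w)
= !((y && !y && w || y && !y) && y && !y || !w)
= !(y && !y && y && !y || !w)
= !(y && !y || !w)
= !!w
= w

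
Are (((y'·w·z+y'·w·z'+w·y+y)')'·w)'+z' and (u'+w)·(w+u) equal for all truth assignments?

E1: (((y'·w·z+y'·w·z'+w·y+y)')'·w)'+z'
    = ((y'·w·z+y'·w·z'+w·y+y)·w)'+z'   (double negation)
    = ((y'·w+w·y+y)·w)'+z'   (distribution)
    = ((w+y)·w)'+z'   (distribution)
    = w'+z'   (absorption)
E2: (u'+w)·(w+u)
    = w+u'·u   (distribution)
    = w   (complement / identity)
These differ: at u=0, w=0, y=1, z=1, E1 = 1 but E2 = 0.

No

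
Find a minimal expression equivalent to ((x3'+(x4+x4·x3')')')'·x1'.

(x3'+x4')·x1'

((x3'+(x4+x4·x3')')')'·x1'
= (x3'+(x4+x4·x3')')·x1'   [double negation]
= (x3'+x4')·x1'   [absorption]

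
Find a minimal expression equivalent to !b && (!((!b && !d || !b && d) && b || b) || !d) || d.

!b || d

!b && (!((!b && !d || !b && d) && b || b) || !d) || d
= !b && (!(!b && b || b) || !d) || d   (distribution)
= !b && (!b || !d) || d   (complement / identity)
= !b || d   (absorption)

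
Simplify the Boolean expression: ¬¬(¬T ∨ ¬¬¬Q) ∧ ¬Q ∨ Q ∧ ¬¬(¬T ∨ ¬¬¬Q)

¬T ∨ ¬Q

¬¬(¬T ∨ ¬¬¬Q) ∧ ¬Q ∨ Q ∧ ¬¬(¬T ∨ ¬¬¬Q)
= ¬¬(¬T ∨ ¬¬¬Q)   [distribution]
= ¬T ∨ ¬¬¬Q   [double negation]
= ¬T ∨ ¬Q   [double negation]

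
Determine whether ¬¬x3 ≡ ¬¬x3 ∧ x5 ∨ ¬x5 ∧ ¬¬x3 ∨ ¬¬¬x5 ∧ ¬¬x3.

Yes

E1: ¬¬x3
    = x3   (double negation)
E2: ¬¬x3 ∧ x5 ∨ ¬x5 ∧ ¬¬x3 ∨ ¬¬¬x5 ∧ ¬¬x3
    = ¬¬x3 ∧ x5 ∨ ¬x5 ∧ ¬¬x3 ∨ ¬x5 ∧ ¬¬x3   (double negation)
    = ¬¬x3 ∧ x5 ∨ ¬x5 ∧ ¬¬x3   (idempotence)
    = ¬¬x3   (distribution)
    = x3   (double negation)
Both reduce to x3, so they are equivalent.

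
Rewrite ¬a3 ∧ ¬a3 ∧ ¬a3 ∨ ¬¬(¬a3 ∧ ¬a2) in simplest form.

¬a3 ∧ ¬a3 ∧ ¬a3 ∨ ¬¬(¬a3 ∧ ¬a2)
= ¬a3 ∧ ¬a3 ∧ ¬a3 ∨ ¬a3 ∧ ¬a2   [double negation]
= (¬a3 ∧ ¬a3 ∨ ¬a2) ∧ ¬a3   [distribution]
= (¬a3 ∨ ¬a2) ∧ ¬a3   [idempotence]
= ¬a3   [absorption]

¬a3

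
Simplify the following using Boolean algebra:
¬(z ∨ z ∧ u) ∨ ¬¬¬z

¬(z ∨ z ∧ u) ∨ ¬¬¬z
= ¬z ∨ ¬¬¬z
= ¬z ∨ ¬z
= ¬z

¬z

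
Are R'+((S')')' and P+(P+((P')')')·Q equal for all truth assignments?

E1: R'+((S')')'
    = R'+S'   (double negation)
E2: P+(P+((P')')')·Q
    = P+(P+P')·Q   (double negation)
    = P+Q   (complement / identity)
These differ: at P=0, Q=0, R=0, S=1, E1 = 1 but E2 = 0.

No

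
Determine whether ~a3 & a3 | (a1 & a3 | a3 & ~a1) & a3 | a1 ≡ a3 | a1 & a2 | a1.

Yes

E1: ~a3 & a3 | (a1 & a3 | a3 & ~a1) & a3 | a1
    = ~a3 & a3 | a3 & a3 | a1   (distribution)
    = a3 | a1   (distribution)
E2: a3 | a1 & a2 | a1
    = a3 | a1   (absorption)
Both reduce to a3 | a1, so they are equivalent.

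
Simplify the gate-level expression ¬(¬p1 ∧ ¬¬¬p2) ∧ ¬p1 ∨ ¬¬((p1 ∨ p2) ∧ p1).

p1 ∨ p2

¬(¬p1 ∧ ¬¬¬p2) ∧ ¬p1 ∨ ¬¬((p1 ∨ p2) ∧ p1)
= ¬(¬p1 ∧ ¬¬¬p2) ∧ ¬p1 ∨ (p1 ∨ p2) ∧ p1   (double negation)
= ¬(¬p1 ∧ ¬p2) ∧ ¬p1 ∨ (p1 ∨ p2) ∧ p1   (double negation)
= (p1 ∨ p2) ∧ ¬p1 ∨ (p1 ∨ p2) ∧ p1   (De Morgan)
= p1 ∨ p2   (distribution)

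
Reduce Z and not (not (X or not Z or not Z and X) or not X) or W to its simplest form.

Z and not (not (X or not Z or not Z and X) or not X) or W
= Z and (X or not Z or not Z and X) and X or W
= Z and (X or not Z) and X or W
= Z and X or W

Z and X or W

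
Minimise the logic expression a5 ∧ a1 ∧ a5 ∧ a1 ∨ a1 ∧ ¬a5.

a1

a5 ∧ a1 ∧ a5 ∧ a1 ∨ a1 ∧ ¬a5
= a5 ∧ a1 ∨ a1 ∧ ¬a5   — idempotence
= a1   — distribution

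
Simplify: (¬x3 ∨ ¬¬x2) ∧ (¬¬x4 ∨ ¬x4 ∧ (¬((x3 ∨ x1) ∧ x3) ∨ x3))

¬x3 ∨ x2

(¬x3 ∨ ¬¬x2) ∧ (¬¬x4 ∨ ¬x4 ∧ (¬((x3 ∨ x1) ∧ x3) ∨ x3))
= (¬x3 ∨ ¬¬x2) ∧ (¬¬x4 ∨ ¬x4 ∧ (¬x3 ∨ x3))
= (¬x3 ∨ ¬¬x2) ∧ (x4 ∨ ¬x4 ∧ (¬x3 ∨ x3))
= (¬x3 ∨ ¬¬x2) ∧ (x4 ∨ ¬x4)
= (¬x3 ∨ x2) ∧ (x4 ∨ ¬x4)
= ¬x3 ∨ x2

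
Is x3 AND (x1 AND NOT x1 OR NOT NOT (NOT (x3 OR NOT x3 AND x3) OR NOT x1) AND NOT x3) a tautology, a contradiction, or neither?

contradiction

x3 AND (x1 AND NOT x1 OR NOT NOT (NOT (x3 OR NOT x3 AND x3) OR NOT x1) AND NOT x3)
= x3 AND (x1 AND NOT x1 OR (NOT (x3 OR NOT x3 AND x3) OR NOT x1) AND NOT x3)
= x3 AND (NOT (x3 OR NOT x3 AND x3) OR NOT x1) AND NOT x3
= x3 AND (NOT x3 OR NOT x1) AND NOT x3
= x3 AND NOT x3
= FALSE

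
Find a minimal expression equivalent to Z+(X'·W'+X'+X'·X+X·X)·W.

Z+W

Z+(X'·W'+X'+X'·X+X·X)·W
= Z+(X'+X'·X+X·X)·W   [absorption]
= Z+(X'+X)·W   [distribution]
= Z+W   [complement / identity]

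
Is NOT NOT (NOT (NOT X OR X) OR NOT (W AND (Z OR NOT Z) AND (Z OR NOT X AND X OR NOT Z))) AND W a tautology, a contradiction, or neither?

contradiction

NOT NOT (NOT (NOT X OR X) OR NOT (W AND (Z OR NOT Z) AND (Z OR NOT X AND X OR NOT Z))) AND W
= NOT NOT (NOT (NOT X OR X) OR NOT (W AND (Z OR NOT X AND X OR NOT Z))) AND W   [complement / identity]
= NOT NOT (NOT (NOT X OR X) OR NOT (W AND (Z OR NOT Z))) AND W   [complement / identity]
= NOT ((NOT X OR X) AND W AND (Z OR NOT Z)) AND W   [De Morgan]
= NOT ((NOT X OR X) AND W) AND W   [complement / identity]
= NOT W AND W   [complement / identity]
= FALSE   [complement]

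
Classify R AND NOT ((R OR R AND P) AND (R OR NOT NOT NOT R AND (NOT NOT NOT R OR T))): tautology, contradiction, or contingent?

R AND NOT ((R OR R AND P) AND (R OR NOT NOT NOT R AND (NOT NOT NOT R OR T)))
= R AND NOT ((R OR R AND P) AND (R OR NOT NOT NOT R))
= R AND NOT ((R OR R AND P) AND (R OR NOT R))
= R AND NOT (R OR R AND P)
= R AND NOT R
= FALSE

contradiction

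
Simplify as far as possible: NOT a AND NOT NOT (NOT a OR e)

NOT a

NOT a AND NOT NOT (NOT a OR e)
= NOT a AND (NOT a OR e)
= NOT a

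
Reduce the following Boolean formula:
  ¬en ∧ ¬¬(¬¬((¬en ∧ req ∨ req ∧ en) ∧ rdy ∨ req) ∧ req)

¬en ∧ req

¬en ∧ ¬¬(¬¬((¬en ∧ req ∨ req ∧ en) ∧ rdy ∨ req) ∧ req)
= ¬en ∧ ¬¬(((¬en ∧ req ∨ req ∧ en) ∧ rdy ∨ req) ∧ req)
= ¬en ∧ ((¬en ∧ req ∨ req ∧ en) ∧ rdy ∨ req) ∧ req
= ¬en ∧ (req ∧ rdy ∨ req) ∧ req
= ¬en ∧ req ∧ req
= ¬en ∧ req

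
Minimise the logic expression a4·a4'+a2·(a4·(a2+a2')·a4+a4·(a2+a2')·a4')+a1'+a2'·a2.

a4·a4'+a2·(a4·(a2+a2')·a4+a4·(a2+a2')·a4')+a1'+a2'·a2
= a2·(a4·(a2+a2')·a4+a4·(a2+a2')·a4')+a1'+a2'·a2   [complement / identity]
= a2·(a4·(a2+a2')·a4+a4·(a2+a2')·a4')+a1'   [complement / identity]
= a2·a4·(a2+a2')+a1'   [distribution]
= a2·a4+a1'   [complement / identity]

a2·a4+a1'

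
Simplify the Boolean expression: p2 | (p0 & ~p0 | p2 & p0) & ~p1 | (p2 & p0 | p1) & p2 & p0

p2 | (p0 & ~p0 | p2 & p0) & ~p1 | (p2 & p0 | p1) & p2 & p0
= p2 | p2 & p0 & ~p1 | (p2 & p0 | p1) & p2 & p0   (complement / identity)
= p2 | p2 & p0 & ~p1 | p2 & p0   (absorption)
= p2 | p2 & p0   (absorption)
= p2   (absorption)

p2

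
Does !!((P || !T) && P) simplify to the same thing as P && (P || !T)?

Yes

E1: !!((P || !T) && P)
    = !!P
    = P
E2: P && (P || !T)
    = P
Both reduce to P, so they are equivalent.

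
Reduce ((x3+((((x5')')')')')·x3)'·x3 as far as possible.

0

((x3+((((x5')')')')')·x3)'·x3
= ((x3+((x5')')')·x3)'·x3
= ((x3+x5')·x3)'·x3
= x3'·x3
= 0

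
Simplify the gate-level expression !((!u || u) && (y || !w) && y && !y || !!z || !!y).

!z && !y

!((!u || u) && (y || !w) && y && !y || !!z || !!y)
= !((y || !w) && y && !y || !!z || !!y)   — complement / identity
= !(y && !y || !!z || !!y)   — absorption
= !(!!z || !!y)   — complement / identity
= !z && !y   — De Morgan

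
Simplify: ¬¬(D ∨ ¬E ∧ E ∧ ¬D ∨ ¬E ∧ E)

D

¬¬(D ∨ ¬E ∧ E ∧ ¬D ∨ ¬E ∧ E)
= ¬¬(D ∨ ¬E ∧ E)   (absorption)
= ¬¬D   (complement / identity)
= D   (double negation)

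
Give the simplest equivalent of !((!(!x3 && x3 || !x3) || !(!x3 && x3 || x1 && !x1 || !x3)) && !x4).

!x3 || x4

!((!(!x3 && x3 || !x3) || !(!x3 && x3 || x1 && !x1 || !x3)) && !x4)
= !((!(!x3 && x3 || !x3) || !(!x3 && x3 || !x3)) && !x4)   [complement / identity]
= !(!(!x3 && x3 || !x3) && !x4)   [idempotence]
= !(!!x3 && !x4)   [complement / identity]
= !x3 || x4   [De Morgan]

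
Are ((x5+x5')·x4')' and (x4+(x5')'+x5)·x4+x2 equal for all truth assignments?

No

E1: ((x5+x5')·x4')'
    = (x4')'   — complement / identity
    = x4   — double negation
E2: (x4+(x5')'+x5)·x4+x2
    = (x4+x5+x5)·x4+x2   — double negation
    = (x4+x5)·x4+x2   — idempotence
    = x4+x2   — absorption
These differ: at x2=1, x4=0, x5=0, E1 = 0 but E2 = 1.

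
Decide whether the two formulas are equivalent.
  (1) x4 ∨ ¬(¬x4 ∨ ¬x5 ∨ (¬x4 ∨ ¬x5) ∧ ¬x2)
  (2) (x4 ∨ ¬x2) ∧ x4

E1: x4 ∨ ¬(¬x4 ∨ ¬x5 ∨ (¬x4 ∨ ¬x5) ∧ ¬x2)
    = x4 ∨ ¬(¬x4 ∨ ¬x5)   — absorption
    = x4 ∨ x4 ∧ x5   — De Morgan
    = x4   — absorption
E2: (x4 ∨ ¬x2) ∧ x4
    = x4   — absorption
Both reduce to x4, so they are equivalent.

Yes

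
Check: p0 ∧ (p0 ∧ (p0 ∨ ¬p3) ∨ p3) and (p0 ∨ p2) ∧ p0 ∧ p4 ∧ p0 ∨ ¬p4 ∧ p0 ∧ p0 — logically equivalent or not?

E1: p0 ∧ (p0 ∧ (p0 ∨ ¬p3) ∨ p3)
    = p0 ∧ (p0 ∨ p3)   — absorption
    = p0   — absorption
E2: (p0 ∨ p2) ∧ p0 ∧ p4 ∧ p0 ∨ ¬p4 ∧ p0 ∧ p0
    = p0 ∧ p4 ∧ p0 ∨ ¬p4 ∧ p0 ∧ p0   — absorption
    = p0 ∧ (p4 ∧ p0 ∨ ¬p4 ∧ p0)   — distribution
    = p0 ∧ p0   — distribution
    = p0   — idempotence
Both reduce to p0, so they are equivalent.

Yes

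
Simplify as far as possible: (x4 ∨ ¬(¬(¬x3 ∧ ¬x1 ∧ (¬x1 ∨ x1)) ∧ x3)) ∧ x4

x4

(x4 ∨ ¬(¬(¬x3 ∧ ¬x1 ∧ (¬x1 ∨ x1)) ∧ x3)) ∧ x4
= (x4 ∨ ¬(¬(¬x3 ∧ ¬x1) ∧ x3)) ∧ x4   — complement / identity
= (x4 ∨ ¬((x3 ∨ x1) ∧ x3)) ∧ x4   — De Morgan
= (x4 ∨ ¬x3) ∧ x4   — absorption
= x4   — absorption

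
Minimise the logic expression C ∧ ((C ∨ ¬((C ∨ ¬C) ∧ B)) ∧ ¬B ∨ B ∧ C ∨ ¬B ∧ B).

C

C ∧ ((C ∨ ¬((C ∨ ¬C) ∧ B)) ∧ ¬B ∨ B ∧ C ∨ ¬B ∧ B)
= C ∧ ((C ∨ ¬((C ∨ ¬C) ∧ B)) ∧ ¬B ∨ B ∧ (C ∨ ¬B))   (distribution)
= C ∧ ((C ∨ ¬B) ∧ ¬B ∨ B ∧ (C ∨ ¬B))   (complement / identity)
= C ∧ (C ∨ ¬B)   (distribution)
= C   (absorption)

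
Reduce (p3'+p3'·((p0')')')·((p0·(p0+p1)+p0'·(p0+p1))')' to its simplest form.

(p3'+p3'·((p0')')')·((p0·(p0+p1)+p0'·(p0+p1))')'
= (p3'+p3'·((p0')')')·((p0+p1)')'
= (p3'+p3'·p0')·((p0+p1)')'
= p3'·((p0+p1)')'
= p3'·(p0+p1)

p3'·(p0+p1)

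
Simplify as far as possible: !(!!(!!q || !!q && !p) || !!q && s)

!q

!(!!(!!q || !!q && !p) || !!q && s)
= !(!!q || !!q && !p || !!q && s)   (double negation)
= !(!!q || !!q && s)   (absorption)
= !!!q   (absorption)
= !q   (double negation)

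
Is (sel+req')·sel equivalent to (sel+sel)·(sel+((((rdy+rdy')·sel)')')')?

Yes

E1: (sel+req')·sel
    = sel   — absorption
E2: (sel+sel)·(sel+((((rdy+rdy')·sel)')')')
    = (sel+sel)·(sel+((sel')')')   — complement / identity
    = sel·((sel')')'+sel   — distribution
    = sel·sel'+sel   — double negation
    = sel   — complement / identity
Both reduce to sel, so they are equivalent.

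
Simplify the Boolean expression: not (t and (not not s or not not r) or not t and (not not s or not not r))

not s and not r

not (t and (not not s or not not r) or not t and (not not s or not not r))
= not (not not s or not not r)   (distribution)
= not s and not r   (De Morgan)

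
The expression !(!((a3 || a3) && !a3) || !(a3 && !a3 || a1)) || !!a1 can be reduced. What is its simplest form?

a1

!(!((a3 || a3) && !a3) || !(a3 && !a3 || a1)) || !!a1
= (a3 || a3) && !a3 && (a3 && !a3 || a1) || !!a1   [De Morgan]
= a3 && !a3 && (a3 && !a3 || a1) || !!a1   [idempotence]
= a3 && !a3 || !!a1   [absorption]
= !!a1   [complement / identity]
= a1   [double negation]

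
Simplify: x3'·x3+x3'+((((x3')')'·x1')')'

x3'·x3+x3'+((((x3')')'·x1')')'
= x3'·x3+x3'+((x3')')'·x1'
= x3'+((x3')')'·x1'
= x3'+x3'·x1'
= x3'

x3'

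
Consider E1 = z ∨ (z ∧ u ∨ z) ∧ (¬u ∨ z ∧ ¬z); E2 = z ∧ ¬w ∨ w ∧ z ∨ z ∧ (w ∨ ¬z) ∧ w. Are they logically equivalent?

Yes

E1: z ∨ (z ∧ u ∨ z) ∧ (¬u ∨ z ∧ ¬z)
    = z ∨ (z ∧ u ∨ z) ∧ ¬u   [complement / identity]
    = z ∨ z ∧ ¬u   [absorption]
    = z   [absorption]
E2: z ∧ ¬w ∨ w ∧ z ∨ z ∧ (w ∨ ¬z) ∧ w
    = z ∧ ¬w ∨ w ∧ z ∨ z ∧ w   [absorption]
    = z ∨ z ∧ w   [distribution]
    = z   [absorption]
Both reduce to z, so they are equivalent.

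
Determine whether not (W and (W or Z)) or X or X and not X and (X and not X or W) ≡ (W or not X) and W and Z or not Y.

E1: not (W and (W or Z)) or X or X and not X and (X and not X or W)
    = not (W and (W or Z)) or X or X and not X   — absorption
    = not (W and (W or Z)) or X   — complement / identity
    = not W or X   — absorption
E2: (W or not X) and W and Z or not Y
    = W and Z or not Y   — absorption
These differ: at W=0, X=1, Y=1, Z=0, E1 = 1 but E2 = 0.

No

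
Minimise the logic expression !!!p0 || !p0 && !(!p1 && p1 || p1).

!!!p0 || !p0 && !(!p1 && p1 || p1)
= !p0 || !p0 && !(!p1 && p1 || p1)
= !p0 || !p0 && !p1
= !p0

!p0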